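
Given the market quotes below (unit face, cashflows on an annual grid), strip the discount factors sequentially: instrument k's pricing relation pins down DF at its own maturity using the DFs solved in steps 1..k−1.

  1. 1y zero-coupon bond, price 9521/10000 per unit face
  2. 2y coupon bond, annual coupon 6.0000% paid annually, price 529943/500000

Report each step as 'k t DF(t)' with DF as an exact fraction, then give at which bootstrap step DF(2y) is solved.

1 1 9521/10000
2 2 473/500
DF(2y) is solved at step 2

step 1 [1y] zero: DF = P = 9521/10000 ≈ 0.952100
step 2 [2y] bond c/1=3/50: DF=(529943/500000 − 3/50·(0.952100))/(1+3/50) = 473/500 ≈ 0.946000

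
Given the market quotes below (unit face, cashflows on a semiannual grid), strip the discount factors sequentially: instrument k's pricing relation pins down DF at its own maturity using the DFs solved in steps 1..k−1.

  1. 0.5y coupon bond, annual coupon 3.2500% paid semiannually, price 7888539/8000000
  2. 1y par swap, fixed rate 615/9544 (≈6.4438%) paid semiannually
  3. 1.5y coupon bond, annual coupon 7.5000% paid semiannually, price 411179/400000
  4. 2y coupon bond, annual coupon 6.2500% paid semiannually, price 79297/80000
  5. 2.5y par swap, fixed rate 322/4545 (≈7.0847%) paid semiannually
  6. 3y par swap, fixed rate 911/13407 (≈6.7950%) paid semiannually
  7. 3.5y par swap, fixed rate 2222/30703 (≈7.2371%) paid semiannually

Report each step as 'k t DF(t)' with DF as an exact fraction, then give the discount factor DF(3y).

step 1 [0.5y] bond c/2=13/800: DF=(7888539/8000000 − 13/800·(0))/(1+13/800) = 9703/10000 ≈ 0.970300
step 2 [1y] swap r/2=615/19088: DF=(1 − 615/19088·(0.970300))/(1+615/19088) = 1877/2000 ≈ 0.938500
step 3 [1.5y] bond c/2=3/80: DF=(411179/400000 − 3/80·(0.970300+0.938500))/(1+3/80) = 4609/5000 ≈ 0.921800
step 4 [2y] bond c/2=1/32: DF=(79297/80000 − 1/32·(0.970300+0.938500+0.921800))/(1+1/32) = 4377/5000 ≈ 0.875400
step 5 [2.5y] swap r/2=161/4545: DF=(1 − 161/4545·(0.970300+0.938500+0.921800+0.875400))/(1+161/4545) = 839/1000 ≈ 0.839000
step 6 [3y] swap r/2=911/26814: DF=(1 − 911/26814·(0.970300+0.938500+0.921800+0.875400+0.839000))/(1+911/26814) = 4089/5000 ≈ 0.817800
step 7 [3.5y] swap r/2=1111/30703: DF=(1 − 1111/30703·(0.970300+0.938500+0.921800+0.875400+0.839000+0.817800))/(1+1111/30703) = 3889/5000 ≈ 0.777800

1 1/2 9703/10000
2 1 1877/2000
3 3/2 4609/5000
4 2 4377/5000
5 5/2 839/1000
6 3 4089/5000
7 7/2 3889/5000
DF(3y) = 4089/5000 ≈ 0.817800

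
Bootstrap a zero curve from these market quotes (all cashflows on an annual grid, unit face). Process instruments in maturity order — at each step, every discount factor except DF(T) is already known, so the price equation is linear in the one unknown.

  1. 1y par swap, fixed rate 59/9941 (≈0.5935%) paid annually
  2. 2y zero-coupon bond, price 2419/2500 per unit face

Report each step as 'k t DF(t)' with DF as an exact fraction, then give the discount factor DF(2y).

1 1 9941/10000
2 2 2419/2500
DF(2y) = 2419/2500 ≈ 0.967600

step 1 [1y] swap r/1=59/9941: DF=(1 − 59/9941·(0))/(1+59/9941) = 9941/10000 ≈ 0.994100
step 2 [2y] zero: DF = P = 2419/2500 ≈ 0.967600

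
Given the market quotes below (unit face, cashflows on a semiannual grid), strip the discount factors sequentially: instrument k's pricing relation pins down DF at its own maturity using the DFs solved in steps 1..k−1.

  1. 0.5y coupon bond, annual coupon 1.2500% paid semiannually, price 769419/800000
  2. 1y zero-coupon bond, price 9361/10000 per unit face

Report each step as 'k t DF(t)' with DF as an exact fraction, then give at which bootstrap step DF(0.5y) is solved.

1 1/2 4779/5000
2 1 9361/10000
DF(0.5y) is solved at step 1

step 1 [0.5y] bond c/2=1/160: DF=(769419/800000 − 1/160·(0))/(1+1/160) = 4779/5000 ≈ 0.955800
step 2 [1y] zero: DF = P = 9361/10000 ≈ 0.936100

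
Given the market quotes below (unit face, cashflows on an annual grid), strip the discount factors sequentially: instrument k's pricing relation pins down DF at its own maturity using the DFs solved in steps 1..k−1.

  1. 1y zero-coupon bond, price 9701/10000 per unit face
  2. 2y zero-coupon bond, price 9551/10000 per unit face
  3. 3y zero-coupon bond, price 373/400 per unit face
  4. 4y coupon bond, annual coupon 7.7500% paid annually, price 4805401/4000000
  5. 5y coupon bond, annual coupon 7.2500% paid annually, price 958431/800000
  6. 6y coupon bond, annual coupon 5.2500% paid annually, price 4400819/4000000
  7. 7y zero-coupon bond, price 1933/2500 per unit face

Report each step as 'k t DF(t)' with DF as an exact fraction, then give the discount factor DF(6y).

1 1 9701/10000
2 2 9551/10000
3 3 373/400
4 4 4547/5000
5 5 539/625
6 6 509/625
7 7 1933/2500
DF(6y) = 509/625 ≈ 0.814400

step 1 [1y] zero: DF = P = 9701/10000 ≈ 0.970100
step 2 [2y] zero: DF = P = 9551/10000 ≈ 0.955100
step 3 [3y] zero: DF = P = 373/400 ≈ 0.932500
step 4 [4y] bond c/1=31/400: DF=(4805401/4000000 − 31/400·(0.970100+0.955100+0.932500))/(1+31/400) = 4547/5000 ≈ 0.909400
step 5 [5y] bond c/1=29/400: DF=(958431/800000 − 29/400·(0.970100+0.955100+0.932500+0.909400))/(1+29/400) = 539/625 ≈ 0.862400
step 6 [6y] bond c/1=21/400: DF=(4400819/4000000 − 21/400·(0.970100+0.955100+0.932500+0.909400+0.862400))/(1+21/400) = 509/625 ≈ 0.814400
step 7 [7y] zero: DF = P = 1933/2500 ≈ 0.773200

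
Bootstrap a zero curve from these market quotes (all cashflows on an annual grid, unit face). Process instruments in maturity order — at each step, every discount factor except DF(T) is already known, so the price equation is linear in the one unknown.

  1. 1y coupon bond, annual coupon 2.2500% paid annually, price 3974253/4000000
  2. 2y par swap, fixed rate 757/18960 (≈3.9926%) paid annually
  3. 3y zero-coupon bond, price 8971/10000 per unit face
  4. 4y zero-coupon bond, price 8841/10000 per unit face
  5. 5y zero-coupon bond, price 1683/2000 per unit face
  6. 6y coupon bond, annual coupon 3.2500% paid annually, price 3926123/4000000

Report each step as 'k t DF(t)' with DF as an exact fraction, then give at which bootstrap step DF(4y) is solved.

step 1 [1y] bond c/1=9/400: DF=(3974253/4000000 − 9/400·(0))/(1+9/400) = 9717/10000 ≈ 0.971700
step 2 [2y] swap r/1=757/18960: DF=(1 − 757/18960·(0.971700))/(1+757/18960) = 9243/10000 ≈ 0.924300
step 3 [3y] zero: DF = P = 8971/10000 ≈ 0.897100
step 4 [4y] zero: DF = P = 8841/10000 ≈ 0.884100
step 5 [5y] zero: DF = P = 1683/2000 ≈ 0.841500
step 6 [6y] bond c/1=13/400: DF=(3926123/4000000 − 13/400·(0.971700+0.924300+0.897100+0.884100+0.841500))/(1+13/400) = 2021/2500 ≈ 0.808400

1 1 9717/10000
2 2 9243/10000
3 3 8971/10000
4 4 8841/10000
5 5 1683/2000
6 6 2021/2500
DF(4y) is solved at step 4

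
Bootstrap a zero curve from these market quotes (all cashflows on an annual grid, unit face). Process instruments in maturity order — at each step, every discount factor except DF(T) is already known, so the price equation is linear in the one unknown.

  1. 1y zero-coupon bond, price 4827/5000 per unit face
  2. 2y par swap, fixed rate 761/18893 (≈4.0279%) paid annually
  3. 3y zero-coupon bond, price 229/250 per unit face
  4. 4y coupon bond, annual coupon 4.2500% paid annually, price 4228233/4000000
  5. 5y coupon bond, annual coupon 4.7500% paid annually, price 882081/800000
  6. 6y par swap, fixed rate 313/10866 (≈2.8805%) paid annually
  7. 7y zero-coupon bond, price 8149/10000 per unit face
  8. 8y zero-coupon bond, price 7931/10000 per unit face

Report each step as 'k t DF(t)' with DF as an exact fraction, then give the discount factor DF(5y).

1 1 4827/5000
2 2 9239/10000
3 3 229/250
4 4 2249/2500
5 5 4423/5000
6 6 1687/2000
7 7 8149/10000
8 8 7931/10000
DF(5y) = 4423/5000 ≈ 0.884600

step 1 [1y] zero: DF = P = 4827/5000 ≈ 0.965400
step 2 [2y] swap r/1=761/18893: DF=(1 − 761/18893·(0.965400))/(1+761/18893) = 9239/10000 ≈ 0.923900
step 3 [3y] zero: DF = P = 229/250 ≈ 0.916000
step 4 [4y] bond c/1=17/400: DF=(4228233/4000000 − 17/400·(0.965400+0.923900+0.916000))/(1+17/400) = 2249/2500 ≈ 0.899600
step 5 [5y] bond c/1=19/400: DF=(882081/800000 − 19/400·(0.965400+0.923900+0.916000+0.899600))/(1+19/400) = 4423/5000 ≈ 0.884600
step 6 [6y] swap r/1=313/10866: DF=(1 − 313/10866·(0.965400+0.923900+0.916000+0.899600+0.884600))/(1+313/10866) = 1687/2000 ≈ 0.843500
step 7 [7y] zero: DF = P = 8149/10000 ≈ 0.814900
step 8 [8y] zero: DF = P = 7931/10000 ≈ 0.793100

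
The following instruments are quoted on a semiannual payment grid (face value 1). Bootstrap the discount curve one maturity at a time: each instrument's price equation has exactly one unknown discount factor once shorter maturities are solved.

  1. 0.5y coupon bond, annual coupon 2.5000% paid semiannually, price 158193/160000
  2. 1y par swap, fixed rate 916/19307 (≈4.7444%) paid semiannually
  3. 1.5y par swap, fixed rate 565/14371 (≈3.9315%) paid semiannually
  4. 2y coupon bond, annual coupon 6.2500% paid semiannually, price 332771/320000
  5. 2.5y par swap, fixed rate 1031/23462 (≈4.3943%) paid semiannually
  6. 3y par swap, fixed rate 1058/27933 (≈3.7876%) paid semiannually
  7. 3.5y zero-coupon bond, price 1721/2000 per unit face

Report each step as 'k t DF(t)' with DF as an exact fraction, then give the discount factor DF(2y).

1 1/2 1953/2000
2 1 4771/5000
3 3/2 1887/2000
4 2 9213/10000
5 5/2 8969/10000
6 3 4471/5000
7 7/2 1721/2000
DF(2y) = 9213/10000 ≈ 0.921300

step 1 [0.5y] bond c/2=1/80: DF=(158193/160000 − 1/80·(0))/(1+1/80) = 1953/2000 ≈ 0.976500
step 2 [1y] swap r/2=458/19307: DF=(1 − 458/19307·(0.976500))/(1+458/19307) = 4771/5000 ≈ 0.954200
step 3 [1.5y] swap r/2=565/28742: DF=(1 − 565/28742·(0.976500+0.954200))/(1+565/28742) = 1887/2000 ≈ 0.943500
step 4 [2y] bond c/2=1/32: DF=(332771/320000 − 1/32·(0.976500+0.954200+0.943500))/(1+1/32) = 9213/10000 ≈ 0.921300
step 5 [2.5y] swap r/2=1031/46924: DF=(1 − 1031/46924·(0.976500+0.954200+0.943500+0.921300))/(1+1031/46924) = 8969/10000 ≈ 0.896900
step 6 [3y] swap r/2=529/27933: DF=(1 − 529/27933·(0.976500+0.954200+0.943500+0.921300+0.896900))/(1+529/27933) = 4471/5000 ≈ 0.894200
step 7 [3.5y] zero: DF = P = 1721/2000 ≈ 0.860500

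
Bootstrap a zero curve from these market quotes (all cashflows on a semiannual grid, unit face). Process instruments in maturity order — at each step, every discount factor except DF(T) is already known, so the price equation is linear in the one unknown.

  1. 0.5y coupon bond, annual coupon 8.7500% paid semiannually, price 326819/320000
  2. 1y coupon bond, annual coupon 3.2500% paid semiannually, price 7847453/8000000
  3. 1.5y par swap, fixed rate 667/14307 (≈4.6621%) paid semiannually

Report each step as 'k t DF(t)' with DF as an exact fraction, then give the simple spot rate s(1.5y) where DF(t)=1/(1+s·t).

step 1 [0.5y] bond c/2=7/160: DF=(326819/320000 − 7/160·(0))/(1+7/160) = 1957/2000 ≈ 0.978500
step 2 [1y] bond c/2=13/800: DF=(7847453/8000000 − 13/800·(0.978500))/(1+13/800) = 1187/1250 ≈ 0.949600
step 3 [1.5y] swap r/2=667/28614: DF=(1 − 667/28614·(0.978500+0.949600))/(1+667/28614) = 9333/10000 ≈ 0.933300

1 1/2 1957/2000
2 1 1187/1250
3 3/2 9333/10000
s(1.5y) = (1/(9333/10000) − 1)/(3/2) = 1334/27999 ≈ 4.7645%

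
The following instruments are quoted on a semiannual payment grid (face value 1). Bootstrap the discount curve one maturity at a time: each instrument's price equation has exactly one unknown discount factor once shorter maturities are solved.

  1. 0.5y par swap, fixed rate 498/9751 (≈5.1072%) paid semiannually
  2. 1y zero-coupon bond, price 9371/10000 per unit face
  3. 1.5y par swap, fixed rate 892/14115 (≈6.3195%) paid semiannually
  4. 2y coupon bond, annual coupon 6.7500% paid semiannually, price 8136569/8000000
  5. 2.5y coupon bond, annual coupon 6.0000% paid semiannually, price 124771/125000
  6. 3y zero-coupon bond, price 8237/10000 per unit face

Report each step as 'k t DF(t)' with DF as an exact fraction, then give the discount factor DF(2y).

1 1/2 9751/10000
2 1 9371/10000
3 3/2 2277/2500
4 2 8917/10000
5 5/2 8609/10000
6 3 8237/10000
DF(2y) = 8917/10000 ≈ 0.891700

step 1 [0.5y] swap r/2=249/9751: DF=(1 − 249/9751·(0))/(1+249/9751) = 9751/10000 ≈ 0.975100
step 2 [1y] zero: DF = P = 9371/10000 ≈ 0.937100
step 3 [1.5y] swap r/2=446/14115: DF=(1 − 446/14115·(0.975100+0.937100))/(1+446/14115) = 2277/2500 ≈ 0.910800
step 4 [2y] bond c/2=27/800: DF=(8136569/8000000 − 27/800·(0.975100+0.937100+0.910800))/(1+27/800) = 8917/10000 ≈ 0.891700
step 5 [2.5y] bond c/2=3/100: DF=(124771/125000 − 3/100·(0.975100+0.937100+0.910800+0.891700))/(1+3/100) = 8609/10000 ≈ 0.860900
step 6 [3y] zero: DF = P = 8237/10000 ≈ 0.823700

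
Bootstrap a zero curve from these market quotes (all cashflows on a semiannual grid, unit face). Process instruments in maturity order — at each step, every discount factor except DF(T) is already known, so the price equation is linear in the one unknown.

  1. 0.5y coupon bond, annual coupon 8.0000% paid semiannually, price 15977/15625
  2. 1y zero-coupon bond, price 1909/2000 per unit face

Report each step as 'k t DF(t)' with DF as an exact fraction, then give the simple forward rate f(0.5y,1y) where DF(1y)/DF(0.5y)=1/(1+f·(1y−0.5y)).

step 1 [0.5y] bond c/2=1/25: DF=(15977/15625 − 1/25·(0))/(1+1/25) = 1229/1250 ≈ 0.983200
step 2 [1y] zero: DF = P = 1909/2000 ≈ 0.954500

1 1/2 1229/1250
2 1 1909/2000
f(0.5y,1y) = ((1229/1250)/(1909/2000) − 1)/(1/2) = 574/9545 ≈ 6.0136%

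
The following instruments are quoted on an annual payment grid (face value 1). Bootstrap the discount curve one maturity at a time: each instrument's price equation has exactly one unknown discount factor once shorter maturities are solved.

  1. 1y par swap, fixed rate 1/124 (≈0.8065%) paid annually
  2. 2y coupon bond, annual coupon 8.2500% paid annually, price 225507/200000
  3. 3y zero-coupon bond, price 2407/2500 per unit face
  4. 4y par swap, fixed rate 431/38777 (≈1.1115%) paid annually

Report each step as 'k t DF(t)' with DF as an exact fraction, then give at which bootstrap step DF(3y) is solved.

step 1 [1y] swap r/1=1/124: DF=(1 − 1/124·(0))/(1+1/124) = 124/125 ≈ 0.992000
step 2 [2y] bond c/1=33/400: DF=(225507/200000 − 33/400·(0.992000))/(1+33/400) = 483/500 ≈ 0.966000
step 3 [3y] zero: DF = P = 2407/2500 ≈ 0.962800
step 4 [4y] swap r/1=431/38777: DF=(1 − 431/38777·(0.992000+0.966000+0.962800))/(1+431/38777) = 9569/10000 ≈ 0.956900

1 1 124/125
2 2 483/500
3 3 2407/2500
4 4 9569/10000
DF(3y) is solved at step 3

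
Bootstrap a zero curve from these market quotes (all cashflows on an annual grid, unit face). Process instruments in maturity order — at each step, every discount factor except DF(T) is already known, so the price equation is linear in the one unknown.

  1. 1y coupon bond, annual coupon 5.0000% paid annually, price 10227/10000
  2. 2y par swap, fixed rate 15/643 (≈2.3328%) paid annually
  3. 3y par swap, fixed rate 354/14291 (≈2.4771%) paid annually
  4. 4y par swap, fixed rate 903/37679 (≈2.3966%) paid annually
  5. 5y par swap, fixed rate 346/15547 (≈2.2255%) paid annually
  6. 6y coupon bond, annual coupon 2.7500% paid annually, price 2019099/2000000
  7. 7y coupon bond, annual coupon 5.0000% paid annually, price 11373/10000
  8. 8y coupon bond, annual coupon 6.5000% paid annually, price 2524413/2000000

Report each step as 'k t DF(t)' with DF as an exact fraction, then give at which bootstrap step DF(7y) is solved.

step 1 [1y] bond c/1=1/20: DF=(10227/10000 − 1/20·(0))/(1+1/20) = 487/500 ≈ 0.974000
step 2 [2y] swap r/1=15/643: DF=(1 − 15/643·(0.974000))/(1+15/643) = 191/200 ≈ 0.955000
step 3 [3y] swap r/1=354/14291: DF=(1 − 354/14291·(0.974000+0.955000))/(1+354/14291) = 2323/2500 ≈ 0.929200
step 4 [4y] swap r/1=903/37679: DF=(1 − 903/37679·(0.974000+0.955000+0.929200))/(1+903/37679) = 9097/10000 ≈ 0.909700
step 5 [5y] swap r/1=346/15547: DF=(1 − 346/15547·(0.974000+0.955000+0.929200+0.909700))/(1+346/15547) = 4481/5000 ≈ 0.896200
step 6 [6y] bond c/1=11/400: DF=(2019099/2000000 − 11/400·(0.974000+0.955000+0.929200+0.909700+0.896200))/(1+11/400) = 8577/10000 ≈ 0.857700
step 7 [7y] bond c/1=1/20: DF=(11373/10000 − 1/20·(0.974000+0.955000+0.929200+0.909700+0.896200+0.857700))/(1+1/20) = 4101/5000 ≈ 0.820200
step 8 [8y] bond c/1=13/200: DF=(2524413/2000000 − 13/200·(0.974000+0.955000+0.929200+0.909700+0.896200+0.857700+0.820200))/(1+13/200) = 7981/10000 ≈ 0.798100

1 1 487/500
2 2 191/200
3 3 2323/2500
4 4 9097/10000
5 5 4481/5000
6 6 8577/10000
7 7 4101/5000
8 8 7981/10000
DF(7y) is solved at step 7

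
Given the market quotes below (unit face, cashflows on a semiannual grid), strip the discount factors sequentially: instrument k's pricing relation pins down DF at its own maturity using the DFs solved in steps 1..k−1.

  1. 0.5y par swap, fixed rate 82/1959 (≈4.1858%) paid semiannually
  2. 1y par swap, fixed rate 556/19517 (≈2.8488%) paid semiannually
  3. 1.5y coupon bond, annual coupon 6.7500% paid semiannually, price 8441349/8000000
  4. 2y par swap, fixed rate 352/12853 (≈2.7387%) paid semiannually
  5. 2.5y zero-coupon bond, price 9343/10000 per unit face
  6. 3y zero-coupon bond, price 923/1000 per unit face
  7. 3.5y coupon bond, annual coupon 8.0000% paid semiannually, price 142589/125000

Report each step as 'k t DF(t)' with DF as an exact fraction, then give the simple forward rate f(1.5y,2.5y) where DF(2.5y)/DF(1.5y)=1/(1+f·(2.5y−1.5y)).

step 1 [0.5y] swap r/2=41/1959: DF=(1 − 41/1959·(0))/(1+41/1959) = 1959/2000 ≈ 0.979500
step 2 [1y] swap r/2=278/19517: DF=(1 − 278/19517·(0.979500))/(1+278/19517) = 4861/5000 ≈ 0.972200
step 3 [1.5y] bond c/2=27/800: DF=(8441349/8000000 − 27/800·(0.979500+0.972200))/(1+27/800) = 957/1000 ≈ 0.957000
step 4 [2y] swap r/2=176/12853: DF=(1 − 176/12853·(0.979500+0.972200+0.957000))/(1+176/12853) = 592/625 ≈ 0.947200
step 5 [2.5y] zero: DF = P = 9343/10000 ≈ 0.934300
step 6 [3y] zero: DF = P = 923/1000 ≈ 0.923000
step 7 [3.5y] bond c/2=1/25: DF=(142589/125000 − 1/25·(0.979500+0.972200+0.957000+0.947200+0.934300+0.923000))/(1+1/25) = 8771/10000 ≈ 0.877100

1 1/2 1959/2000
2 1 4861/5000
3 3/2 957/1000
4 2 592/625
5 5/2 9343/10000
6 3 923/1000
7 7/2 8771/10000
f(1.5y,2.5y) = ((957/1000)/(9343/10000) − 1)/(1) = 227/9343 ≈ 2.4296%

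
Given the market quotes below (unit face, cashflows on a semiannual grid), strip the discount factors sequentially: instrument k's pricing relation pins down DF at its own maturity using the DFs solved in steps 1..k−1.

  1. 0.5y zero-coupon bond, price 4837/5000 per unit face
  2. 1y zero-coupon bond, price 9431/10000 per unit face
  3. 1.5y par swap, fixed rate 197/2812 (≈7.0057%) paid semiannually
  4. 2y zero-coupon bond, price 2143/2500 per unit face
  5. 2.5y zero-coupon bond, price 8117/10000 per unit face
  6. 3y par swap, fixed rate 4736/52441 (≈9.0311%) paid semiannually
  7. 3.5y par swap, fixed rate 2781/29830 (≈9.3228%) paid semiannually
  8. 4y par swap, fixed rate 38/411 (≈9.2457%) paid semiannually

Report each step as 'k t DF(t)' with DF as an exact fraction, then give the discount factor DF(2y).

step 1 [0.5y] zero: DF = P = 4837/5000 ≈ 0.967400
step 2 [1y] zero: DF = P = 9431/10000 ≈ 0.943100
step 3 [1.5y] swap r/2=197/5624: DF=(1 − 197/5624·(0.967400+0.943100))/(1+197/5624) = 1803/2000 ≈ 0.901500
step 4 [2y] zero: DF = P = 2143/2500 ≈ 0.857200
step 5 [2.5y] zero: DF = P = 8117/10000 ≈ 0.811700
step 6 [3y] swap r/2=2368/52441: DF=(1 − 2368/52441·(0.967400+0.943100+0.901500+0.857200+0.811700))/(1+2368/52441) = 477/625 ≈ 0.763200
step 7 [3.5y] swap r/2=2781/59660: DF=(1 − 2781/59660·(0.967400+0.943100+0.901500+0.857200+0.811700+0.763200))/(1+2781/59660) = 7219/10000 ≈ 0.721900
step 8 [4y] swap r/2=19/411: DF=(1 − 19/411·(0.967400+0.943100+0.901500+0.857200+0.811700+0.763200+0.721900))/(1+19/411) = 3461/5000 ≈ 0.692200

1 1/2 4837/5000
2 1 9431/10000
3 3/2 1803/2000
4 2 2143/2500
5 5/2 8117/10000
6 3 477/625
7 7/2 7219/10000
8 4 3461/5000
DF(2y) = 2143/2500 ≈ 0.857200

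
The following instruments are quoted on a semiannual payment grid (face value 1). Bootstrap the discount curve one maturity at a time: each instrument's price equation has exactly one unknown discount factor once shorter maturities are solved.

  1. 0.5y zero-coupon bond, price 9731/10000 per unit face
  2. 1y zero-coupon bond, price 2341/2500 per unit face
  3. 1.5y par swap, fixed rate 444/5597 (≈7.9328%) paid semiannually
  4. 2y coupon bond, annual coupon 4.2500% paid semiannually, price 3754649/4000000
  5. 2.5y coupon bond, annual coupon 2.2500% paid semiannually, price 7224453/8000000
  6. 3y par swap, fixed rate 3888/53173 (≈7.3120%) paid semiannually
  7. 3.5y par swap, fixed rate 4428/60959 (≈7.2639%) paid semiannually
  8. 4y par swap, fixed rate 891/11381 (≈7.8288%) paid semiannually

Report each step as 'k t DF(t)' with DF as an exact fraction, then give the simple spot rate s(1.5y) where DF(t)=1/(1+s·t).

step 1 [0.5y] zero: DF = P = 9731/10000 ≈ 0.973100
step 2 [1y] zero: DF = P = 2341/2500 ≈ 0.936400
step 3 [1.5y] swap r/2=222/5597: DF=(1 − 222/5597·(0.973100+0.936400))/(1+222/5597) = 889/1000 ≈ 0.889000
step 4 [2y] bond c/2=17/800: DF=(3754649/4000000 − 17/800·(0.973100+0.936400+0.889000))/(1+17/800) = 8609/10000 ≈ 0.860900
step 5 [2.5y] bond c/2=9/800: DF=(7224453/8000000 − 9/800·(0.973100+0.936400+0.889000+0.860900))/(1+9/800) = 8523/10000 ≈ 0.852300
step 6 [3y] swap r/2=1944/53173: DF=(1 − 1944/53173·(0.973100+0.936400+0.889000+0.860900+0.852300))/(1+1944/53173) = 1007/1250 ≈ 0.805600
step 7 [3.5y] swap r/2=2214/60959: DF=(1 − 2214/60959·(0.973100+0.936400+0.889000+0.860900+0.852300+0.805600))/(1+2214/60959) = 3893/5000 ≈ 0.778600
step 8 [4y] swap r/2=891/22762: DF=(1 − 891/22762·(0.973100+0.936400+0.889000+0.860900+0.852300+0.805600+0.778600))/(1+891/22762) = 7327/10000 ≈ 0.732700

1 1/2 9731/10000
2 1 2341/2500
3 3/2 889/1000
4 2 8609/10000
5 5/2 8523/10000
6 3 1007/1250
7 7/2 3893/5000
8 4 7327/10000
s(1.5y) = (1/(889/1000) − 1)/(3/2) = 74/889 ≈ 8.3240%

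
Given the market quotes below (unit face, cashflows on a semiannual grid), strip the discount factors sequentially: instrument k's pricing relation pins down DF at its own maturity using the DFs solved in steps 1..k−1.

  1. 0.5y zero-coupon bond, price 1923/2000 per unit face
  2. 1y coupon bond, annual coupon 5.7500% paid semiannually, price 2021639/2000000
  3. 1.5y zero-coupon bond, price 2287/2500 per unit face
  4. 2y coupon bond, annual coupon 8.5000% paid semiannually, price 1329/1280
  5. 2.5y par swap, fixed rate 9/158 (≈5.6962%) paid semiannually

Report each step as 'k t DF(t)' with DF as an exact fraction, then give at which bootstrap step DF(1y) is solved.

step 1 [0.5y] zero: DF = P = 1923/2000 ≈ 0.961500
step 2 [1y] bond c/2=23/800: DF=(2021639/2000000 − 23/800·(0.961500))/(1+23/800) = 9557/10000 ≈ 0.955700
step 3 [1.5y] zero: DF = P = 2287/2500 ≈ 0.914800
step 4 [2y] bond c/2=17/400: DF=(1329/1280 − 17/400·(0.961500+0.955700+0.914800))/(1+17/400) = 1761/2000 ≈ 0.880500
step 5 [2.5y] swap r/2=9/316: DF=(1 − 9/316·(0.961500+0.955700+0.914800+0.880500))/(1+9/316) = 1739/2000 ≈ 0.869500

1 1/2 1923/2000
2 1 9557/10000
3 3/2 2287/2500
4 2 1761/2000
5 5/2 1739/2000
DF(1y) is solved at step 2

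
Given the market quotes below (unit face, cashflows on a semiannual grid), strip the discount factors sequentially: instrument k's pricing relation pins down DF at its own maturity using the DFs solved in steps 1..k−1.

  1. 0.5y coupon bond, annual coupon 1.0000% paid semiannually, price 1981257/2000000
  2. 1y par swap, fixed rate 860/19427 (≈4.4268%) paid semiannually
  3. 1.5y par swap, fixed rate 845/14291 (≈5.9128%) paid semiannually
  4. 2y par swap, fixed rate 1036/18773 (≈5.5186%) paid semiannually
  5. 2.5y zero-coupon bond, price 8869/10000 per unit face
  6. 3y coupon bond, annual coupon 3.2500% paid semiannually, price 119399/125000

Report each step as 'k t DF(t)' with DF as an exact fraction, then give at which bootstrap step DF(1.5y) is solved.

step 1 [0.5y] bond c/2=1/200: DF=(1981257/2000000 − 1/200·(0))/(1+1/200) = 9857/10000 ≈ 0.985700
step 2 [1y] swap r/2=430/19427: DF=(1 − 430/19427·(0.985700))/(1+430/19427) = 957/1000 ≈ 0.957000
step 3 [1.5y] swap r/2=845/28582: DF=(1 − 845/28582·(0.985700+0.957000))/(1+845/28582) = 1831/2000 ≈ 0.915500
step 4 [2y] swap r/2=518/18773: DF=(1 − 518/18773·(0.985700+0.957000+0.915500))/(1+518/18773) = 2241/2500 ≈ 0.896400
step 5 [2.5y] zero: DF = P = 8869/10000 ≈ 0.886900
step 6 [3y] bond c/2=13/800: DF=(119399/125000 − 13/800·(0.985700+0.957000+0.915500+0.896400+0.886900))/(1+13/800) = 8657/10000 ≈ 0.865700

1 1/2 9857/10000
2 1 957/1000
3 3/2 1831/2000
4 2 2241/2500
5 5/2 8869/10000
6 3 8657/10000
DF(1.5y) is solved at step 3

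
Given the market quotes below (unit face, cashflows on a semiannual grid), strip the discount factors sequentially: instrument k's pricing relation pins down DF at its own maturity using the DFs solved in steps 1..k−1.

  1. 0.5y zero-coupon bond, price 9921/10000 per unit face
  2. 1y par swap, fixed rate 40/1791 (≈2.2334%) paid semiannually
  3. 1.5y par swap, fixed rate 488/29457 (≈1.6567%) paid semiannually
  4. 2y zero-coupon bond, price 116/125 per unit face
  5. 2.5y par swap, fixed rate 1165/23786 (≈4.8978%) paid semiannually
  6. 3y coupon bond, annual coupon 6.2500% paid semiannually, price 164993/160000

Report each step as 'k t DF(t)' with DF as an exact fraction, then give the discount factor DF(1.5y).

1 1/2 9921/10000
2 1 489/500
3 3/2 2439/2500
4 2 116/125
5 5/2 1767/2000
6 3 4279/5000
DF(1.5y) = 2439/2500 ≈ 0.975600

step 1 [0.5y] zero: DF = P = 9921/10000 ≈ 0.992100
step 2 [1y] swap r/2=20/1791: DF=(1 − 20/1791·(0.992100))/(1+20/1791) = 489/500 ≈ 0.978000
step 3 [1.5y] swap r/2=244/29457: DF=(1 − 244/29457·(0.992100+0.978000))/(1+244/29457) = 2439/2500 ≈ 0.975600
step 4 [2y] zero: DF = P = 116/125 ≈ 0.928000
step 5 [2.5y] swap r/2=1165/47572: DF=(1 − 1165/47572·(0.992100+0.978000+0.975600+0.928000))/(1+1165/47572) = 1767/2000 ≈ 0.883500
step 6 [3y] bond c/2=1/32: DF=(164993/160000 − 1/32·(0.992100+0.978000+0.975600+0.928000+0.883500))/(1+1/32) = 4279/5000 ≈ 0.855800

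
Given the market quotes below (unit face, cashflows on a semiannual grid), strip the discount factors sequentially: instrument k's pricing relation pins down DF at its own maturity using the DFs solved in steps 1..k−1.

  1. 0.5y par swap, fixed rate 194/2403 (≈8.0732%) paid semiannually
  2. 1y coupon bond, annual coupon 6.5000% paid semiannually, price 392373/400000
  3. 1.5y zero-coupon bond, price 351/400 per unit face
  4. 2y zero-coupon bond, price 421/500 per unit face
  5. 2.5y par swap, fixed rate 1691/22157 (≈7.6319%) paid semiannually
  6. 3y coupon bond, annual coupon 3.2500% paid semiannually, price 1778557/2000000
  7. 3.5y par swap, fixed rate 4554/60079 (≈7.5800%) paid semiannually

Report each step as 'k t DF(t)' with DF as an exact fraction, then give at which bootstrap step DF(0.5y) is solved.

1 1/2 2403/2500
2 1 4599/5000
3 3/2 351/400
4 2 421/500
5 5/2 8309/10000
6 3 4021/5000
7 7/2 7723/10000
DF(0.5y) is solved at step 1

step 1 [0.5y] swap r/2=97/2403: DF=(1 − 97/2403·(0))/(1+97/2403) = 2403/2500 ≈ 0.961200
step 2 [1y] bond c/2=13/400: DF=(392373/400000 − 13/400·(0.961200))/(1+13/400) = 4599/5000 ≈ 0.919800
step 3 [1.5y] zero: DF = P = 351/400 ≈ 0.877500
step 4 [2y] zero: DF = P = 421/500 ≈ 0.842000
step 5 [2.5y] swap r/2=1691/44314: DF=(1 − 1691/44314·(0.961200+0.919800+0.877500+0.842000))/(1+1691/44314) = 8309/10000 ≈ 0.830900
step 6 [3y] bond c/2=13/800: DF=(1778557/2000000 − 13/800·(0.961200+0.919800+0.877500+0.842000+0.830900))/(1+13/800) = 4021/5000 ≈ 0.804200
step 7 [3.5y] swap r/2=2277/60079: DF=(1 − 2277/60079·(0.961200+0.919800+0.877500+0.842000+0.830900+0.804200))/(1+2277/60079) = 7723/10000 ≈ 0.772300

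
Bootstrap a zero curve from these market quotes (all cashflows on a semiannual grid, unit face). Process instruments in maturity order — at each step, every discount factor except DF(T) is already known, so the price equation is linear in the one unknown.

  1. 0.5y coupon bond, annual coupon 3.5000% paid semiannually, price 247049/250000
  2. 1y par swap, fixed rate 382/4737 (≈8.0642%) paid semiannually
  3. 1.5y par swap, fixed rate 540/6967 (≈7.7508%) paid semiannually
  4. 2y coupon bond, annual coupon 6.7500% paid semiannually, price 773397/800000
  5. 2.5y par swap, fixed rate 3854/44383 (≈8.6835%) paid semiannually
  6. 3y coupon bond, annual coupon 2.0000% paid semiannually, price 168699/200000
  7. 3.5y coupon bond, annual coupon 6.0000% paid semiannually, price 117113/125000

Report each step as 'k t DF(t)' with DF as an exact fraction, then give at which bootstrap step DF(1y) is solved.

1 1/2 607/625
2 1 2309/2500
3 3/2 223/250
4 2 4221/5000
5 5/2 8073/10000
6 3 989/1250
7 7/2 7573/10000
DF(1y) is solved at step 2

step 1 [0.5y] bond c/2=7/400: DF=(247049/250000 − 7/400·(0))/(1+7/400) = 607/625 ≈ 0.971200
step 2 [1y] swap r/2=191/4737: DF=(1 − 191/4737·(0.971200))/(1+191/4737) = 2309/2500 ≈ 0.923600
step 3 [1.5y] swap r/2=270/6967: DF=(1 − 270/6967·(0.971200+0.923600))/(1+270/6967) = 223/250 ≈ 0.892000
step 4 [2y] bond c/2=27/800: DF=(773397/800000 − 27/800·(0.971200+0.923600+0.892000))/(1+27/800) = 4221/5000 ≈ 0.844200
step 5 [2.5y] swap r/2=1927/44383: DF=(1 − 1927/44383·(0.971200+0.923600+0.892000+0.844200))/(1+1927/44383) = 8073/10000 ≈ 0.807300
step 6 [3y] bond c/2=1/100: DF=(168699/200000 − 1/100·(0.971200+0.923600+0.892000+0.844200+0.807300))/(1+1/100) = 989/1250 ≈ 0.791200
step 7 [3.5y] bond c/2=3/100: DF=(117113/125000 − 3/100·(0.971200+0.923600+0.892000+0.844200+0.807300+0.791200))/(1+3/100) = 7573/10000 ≈ 0.757300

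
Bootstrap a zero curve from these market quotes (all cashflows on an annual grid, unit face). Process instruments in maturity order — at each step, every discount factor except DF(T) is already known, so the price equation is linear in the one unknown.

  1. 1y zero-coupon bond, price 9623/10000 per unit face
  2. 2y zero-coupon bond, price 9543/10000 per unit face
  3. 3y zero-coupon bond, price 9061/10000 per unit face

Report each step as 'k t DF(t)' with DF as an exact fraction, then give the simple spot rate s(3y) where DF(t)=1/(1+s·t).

1 1 9623/10000
2 2 9543/10000
3 3 9061/10000
s(3y) = (1/(9061/10000) − 1)/(3) = 313/9061 ≈ 3.4544%

step 1 [1y] zero: DF = P = 9623/10000 ≈ 0.962300
step 2 [2y] zero: DF = P = 9543/10000 ≈ 0.954300
step 3 [3y] zero: DF = P = 9061/10000 ≈ 0.906100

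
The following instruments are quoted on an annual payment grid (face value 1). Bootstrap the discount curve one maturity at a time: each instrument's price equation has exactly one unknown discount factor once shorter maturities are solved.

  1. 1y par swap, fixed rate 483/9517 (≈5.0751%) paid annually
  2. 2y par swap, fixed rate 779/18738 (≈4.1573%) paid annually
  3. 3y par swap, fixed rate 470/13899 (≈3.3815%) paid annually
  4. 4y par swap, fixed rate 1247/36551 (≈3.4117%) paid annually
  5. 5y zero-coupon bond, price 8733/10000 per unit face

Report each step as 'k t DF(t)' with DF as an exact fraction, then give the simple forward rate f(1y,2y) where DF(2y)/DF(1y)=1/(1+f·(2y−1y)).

step 1 [1y] swap r/1=483/9517: DF=(1 − 483/9517·(0))/(1+483/9517) = 9517/10000 ≈ 0.951700
step 2 [2y] swap r/1=779/18738: DF=(1 − 779/18738·(0.951700))/(1+779/18738) = 9221/10000 ≈ 0.922100
step 3 [3y] swap r/1=470/13899: DF=(1 − 470/13899·(0.951700+0.922100))/(1+470/13899) = 453/500 ≈ 0.906000
step 4 [4y] swap r/1=1247/36551: DF=(1 − 1247/36551·(0.951700+0.922100+0.906000))/(1+1247/36551) = 8753/10000 ≈ 0.875300
step 5 [5y] zero: DF = P = 8733/10000 ≈ 0.873300

1 1 9517/10000
2 2 9221/10000
3 3 453/500
4 4 8753/10000
5 5 8733/10000
f(1y,2y) = ((9517/10000)/(9221/10000) − 1)/(1) = 296/9221 ≈ 3.2101%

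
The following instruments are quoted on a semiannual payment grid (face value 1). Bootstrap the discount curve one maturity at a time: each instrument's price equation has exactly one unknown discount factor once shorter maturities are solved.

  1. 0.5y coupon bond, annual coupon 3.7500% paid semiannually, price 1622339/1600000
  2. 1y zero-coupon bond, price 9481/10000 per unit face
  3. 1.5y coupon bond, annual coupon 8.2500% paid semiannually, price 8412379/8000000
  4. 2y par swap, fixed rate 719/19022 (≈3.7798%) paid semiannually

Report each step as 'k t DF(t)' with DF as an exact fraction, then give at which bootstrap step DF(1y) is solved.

step 1 [0.5y] bond c/2=3/160: DF=(1622339/1600000 − 3/160·(0))/(1+3/160) = 9953/10000 ≈ 0.995300
step 2 [1y] zero: DF = P = 9481/10000 ≈ 0.948100
step 3 [1.5y] bond c/2=33/800: DF=(8412379/8000000 − 33/800·(0.995300+0.948100))/(1+33/800) = 9329/10000 ≈ 0.932900
step 4 [2y] swap r/2=719/38044: DF=(1 − 719/38044·(0.995300+0.948100+0.932900))/(1+719/38044) = 9281/10000 ≈ 0.928100

1 1/2 9953/10000
2 1 9481/10000
3 3/2 9329/10000
4 2 9281/10000
DF(1y) is solved at step 2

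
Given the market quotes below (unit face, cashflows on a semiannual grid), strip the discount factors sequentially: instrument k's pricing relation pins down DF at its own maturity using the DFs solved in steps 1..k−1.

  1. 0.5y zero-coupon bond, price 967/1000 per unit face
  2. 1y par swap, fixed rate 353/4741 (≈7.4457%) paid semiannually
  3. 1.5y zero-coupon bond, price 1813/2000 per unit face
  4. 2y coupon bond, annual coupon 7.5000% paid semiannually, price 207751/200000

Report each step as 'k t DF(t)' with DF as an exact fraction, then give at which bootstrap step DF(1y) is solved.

step 1 [0.5y] zero: DF = P = 967/1000 ≈ 0.967000
step 2 [1y] swap r/2=353/9482: DF=(1 − 353/9482·(0.967000))/(1+353/9482) = 4647/5000 ≈ 0.929400
step 3 [1.5y] zero: DF = P = 1813/2000 ≈ 0.906500
step 4 [2y] bond c/2=3/80: DF=(207751/200000 − 3/80·(0.967000+0.929400+0.906500))/(1+3/80) = 8999/10000 ≈ 0.899900

1 1/2 967/1000
2 1 4647/5000
3 3/2 1813/2000
4 2 8999/10000
DF(1y) is solved at step 2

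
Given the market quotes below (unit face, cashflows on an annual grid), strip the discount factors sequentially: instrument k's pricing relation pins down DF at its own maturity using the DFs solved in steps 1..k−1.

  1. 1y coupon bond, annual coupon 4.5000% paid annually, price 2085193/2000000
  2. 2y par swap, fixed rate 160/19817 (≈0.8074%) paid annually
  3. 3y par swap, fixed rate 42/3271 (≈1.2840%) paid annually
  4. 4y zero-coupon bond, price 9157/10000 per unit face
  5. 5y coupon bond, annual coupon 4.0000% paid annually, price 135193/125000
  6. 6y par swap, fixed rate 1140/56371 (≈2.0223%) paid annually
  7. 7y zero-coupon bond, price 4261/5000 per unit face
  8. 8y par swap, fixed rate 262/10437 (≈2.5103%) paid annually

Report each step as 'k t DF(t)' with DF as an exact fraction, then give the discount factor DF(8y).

step 1 [1y] bond c/1=9/200: DF=(2085193/2000000 − 9/200·(0))/(1+9/200) = 9977/10000 ≈ 0.997700
step 2 [2y] swap r/1=160/19817: DF=(1 − 160/19817·(0.997700))/(1+160/19817) = 123/125 ≈ 0.984000
step 3 [3y] swap r/1=42/3271: DF=(1 − 42/3271·(0.997700+0.984000))/(1+42/3271) = 4811/5000 ≈ 0.962200
step 4 [4y] zero: DF = P = 9157/10000 ≈ 0.915700
step 5 [5y] bond c/1=1/25: DF=(135193/125000 − 1/25·(0.997700+0.984000+0.962200+0.915700))/(1+1/25) = 1783/2000 ≈ 0.891500
step 6 [6y] swap r/1=1140/56371: DF=(1 − 1140/56371·(0.997700+0.984000+0.962200+0.915700+0.891500))/(1+1140/56371) = 443/500 ≈ 0.886000
step 7 [7y] zero: DF = P = 4261/5000 ≈ 0.852200
step 8 [8y] swap r/1=262/10437: DF=(1 − 262/10437·(0.997700+0.984000+0.962200+0.915700+0.891500+0.886000+0.852200))/(1+262/10437) = 4083/5000 ≈ 0.816600

1 1 9977/10000
2 2 123/125
3 3 4811/5000
4 4 9157/10000
5 5 1783/2000
6 6 443/500
7 7 4261/5000
8 8 4083/5000
DF(8y) = 4083/5000 ≈ 0.816600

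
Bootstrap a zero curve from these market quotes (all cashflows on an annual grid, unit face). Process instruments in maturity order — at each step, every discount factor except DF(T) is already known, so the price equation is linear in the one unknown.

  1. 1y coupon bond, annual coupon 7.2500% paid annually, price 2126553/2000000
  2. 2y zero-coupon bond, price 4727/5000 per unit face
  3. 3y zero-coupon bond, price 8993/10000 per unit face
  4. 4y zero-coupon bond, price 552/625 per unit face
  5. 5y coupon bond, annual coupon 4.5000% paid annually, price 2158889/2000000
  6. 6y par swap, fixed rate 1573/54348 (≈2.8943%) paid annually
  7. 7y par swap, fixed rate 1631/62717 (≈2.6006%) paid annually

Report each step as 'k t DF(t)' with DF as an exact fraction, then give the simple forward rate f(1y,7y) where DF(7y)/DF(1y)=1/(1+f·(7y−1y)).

1 1 4957/5000
2 2 4727/5000
3 3 8993/10000
4 4 552/625
5 5 1091/1250
6 6 8427/10000
7 7 8369/10000
f(1y,7y) = ((4957/5000)/(8369/10000) − 1)/(6) = 515/16738 ≈ 3.0768%

step 1 [1y] bond c/1=29/400: DF=(2126553/2000000 − 29/400·(0))/(1+29/400) = 4957/5000 ≈ 0.991400
step 2 [2y] zero: DF = P = 4727/5000 ≈ 0.945400
step 3 [3y] zero: DF = P = 8993/10000 ≈ 0.899300
step 4 [4y] zero: DF = P = 552/625 ≈ 0.883200
step 5 [5y] bond c/1=9/200: DF=(2158889/2000000 − 9/200·(0.991400+0.945400+0.899300+0.883200))/(1+9/200) = 1091/1250 ≈ 0.872800
step 6 [6y] swap r/1=1573/54348: DF=(1 − 1573/54348·(0.991400+0.945400+0.899300+0.883200+0.872800))/(1+1573/54348) = 8427/10000 ≈ 0.842700
step 7 [7y] swap r/1=1631/62717: DF=(1 − 1631/62717·(0.991400+0.945400+0.899300+0.883200+0.872800+0.842700))/(1+1631/62717) = 8369/10000 ≈ 0.836900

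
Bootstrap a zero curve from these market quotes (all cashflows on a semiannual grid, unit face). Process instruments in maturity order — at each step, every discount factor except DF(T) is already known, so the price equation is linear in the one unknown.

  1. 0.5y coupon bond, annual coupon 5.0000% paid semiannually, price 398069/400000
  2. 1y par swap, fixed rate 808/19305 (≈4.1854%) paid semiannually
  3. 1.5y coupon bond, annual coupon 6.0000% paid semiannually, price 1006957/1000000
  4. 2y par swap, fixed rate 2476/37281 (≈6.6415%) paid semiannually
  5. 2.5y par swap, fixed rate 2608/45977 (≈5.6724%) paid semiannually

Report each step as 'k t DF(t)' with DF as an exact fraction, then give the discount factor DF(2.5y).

step 1 [0.5y] bond c/2=1/40: DF=(398069/400000 − 1/40·(0))/(1+1/40) = 9709/10000 ≈ 0.970900
step 2 [1y] swap r/2=404/19305: DF=(1 − 404/19305·(0.970900))/(1+404/19305) = 2399/2500 ≈ 0.959600
step 3 [1.5y] bond c/2=3/100: DF=(1006957/1000000 − 3/100·(0.970900+0.959600))/(1+3/100) = 4607/5000 ≈ 0.921400
step 4 [2y] swap r/2=1238/37281: DF=(1 − 1238/37281·(0.970900+0.959600+0.921400))/(1+1238/37281) = 4381/5000 ≈ 0.876200
step 5 [2.5y] swap r/2=1304/45977: DF=(1 − 1304/45977·(0.970900+0.959600+0.921400+0.876200))/(1+1304/45977) = 1087/1250 ≈ 0.869600

1 1/2 9709/10000
2 1 2399/2500
3 3/2 4607/5000
4 2 4381/5000
5 5/2 1087/1250
DF(2.5y) = 1087/1250 ≈ 0.869600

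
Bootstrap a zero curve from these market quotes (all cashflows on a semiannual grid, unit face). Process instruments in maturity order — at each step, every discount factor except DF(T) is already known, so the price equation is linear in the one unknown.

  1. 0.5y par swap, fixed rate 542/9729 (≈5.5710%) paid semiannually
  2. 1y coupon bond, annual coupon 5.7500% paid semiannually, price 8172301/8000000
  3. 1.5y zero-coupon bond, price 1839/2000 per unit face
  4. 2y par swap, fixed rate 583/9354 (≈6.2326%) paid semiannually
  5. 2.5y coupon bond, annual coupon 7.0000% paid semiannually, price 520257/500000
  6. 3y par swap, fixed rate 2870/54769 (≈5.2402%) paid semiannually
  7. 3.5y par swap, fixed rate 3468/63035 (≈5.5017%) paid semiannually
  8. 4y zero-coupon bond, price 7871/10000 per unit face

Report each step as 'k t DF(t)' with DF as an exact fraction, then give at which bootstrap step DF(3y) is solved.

step 1 [0.5y] swap r/2=271/9729: DF=(1 − 271/9729·(0))/(1+271/9729) = 9729/10000 ≈ 0.972900
step 2 [1y] bond c/2=23/800: DF=(8172301/8000000 − 23/800·(0.972900))/(1+23/800) = 4829/5000 ≈ 0.965800
step 3 [1.5y] zero: DF = P = 1839/2000 ≈ 0.919500
step 4 [2y] swap r/2=583/18708: DF=(1 − 583/18708·(0.972900+0.965800+0.919500))/(1+583/18708) = 4417/5000 ≈ 0.883400
step 5 [2.5y] bond c/2=7/200: DF=(520257/500000 − 7/200·(0.972900+0.965800+0.919500+0.883400))/(1+7/200) = 2197/2500 ≈ 0.878800
step 6 [3y] swap r/2=1435/54769: DF=(1 − 1435/54769·(0.972900+0.965800+0.919500+0.883400+0.878800))/(1+1435/54769) = 1713/2000 ≈ 0.856500
step 7 [3.5y] swap r/2=1734/63035: DF=(1 − 1734/63035·(0.972900+0.965800+0.919500+0.883400+0.878800+0.856500))/(1+1734/63035) = 4133/5000 ≈ 0.826600
step 8 [4y] zero: DF = P = 7871/10000 ≈ 0.787100

1 1/2 9729/10000
2 1 4829/5000
3 3/2 1839/2000
4 2 4417/5000
5 5/2 2197/2500
6 3 1713/2000
7 7/2 4133/5000
8 4 7871/10000
DF(3y) is solved at step 6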